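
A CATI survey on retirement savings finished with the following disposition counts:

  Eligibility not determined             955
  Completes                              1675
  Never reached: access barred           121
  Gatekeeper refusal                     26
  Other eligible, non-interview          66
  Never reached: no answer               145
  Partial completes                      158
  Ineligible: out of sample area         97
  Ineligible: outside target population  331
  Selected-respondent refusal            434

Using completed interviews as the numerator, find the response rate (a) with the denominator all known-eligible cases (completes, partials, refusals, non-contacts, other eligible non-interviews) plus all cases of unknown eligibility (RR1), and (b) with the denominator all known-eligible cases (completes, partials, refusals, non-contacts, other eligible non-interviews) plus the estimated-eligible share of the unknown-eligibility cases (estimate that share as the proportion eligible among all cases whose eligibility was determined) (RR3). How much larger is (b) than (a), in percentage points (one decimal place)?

Refused = 26 + 434 = 460
No answer / not reached = 145 + 121 = 266
Out of scope = 331 + 97 = 428
Num → 1675
Denom → 1675 + 158 + 460 + 266 + 66 + 955 = 3580
RR1 = 1675 / 3580 = 0.4679
Determined eligible → 1675 + 158 + 460 + 266 + 66 = 2625
e = 2625 / (2625 + 428) = 2625 / 3053 = 0.8598
e × U → 0.8598 × 955 = 821.11
Denom → 2625 + 821.11 = 3446.11
RR3 = 1675 / 3446.11 = 0.4861
Difference = 48.61 − 46.79 = 1.82 percentage points

1.8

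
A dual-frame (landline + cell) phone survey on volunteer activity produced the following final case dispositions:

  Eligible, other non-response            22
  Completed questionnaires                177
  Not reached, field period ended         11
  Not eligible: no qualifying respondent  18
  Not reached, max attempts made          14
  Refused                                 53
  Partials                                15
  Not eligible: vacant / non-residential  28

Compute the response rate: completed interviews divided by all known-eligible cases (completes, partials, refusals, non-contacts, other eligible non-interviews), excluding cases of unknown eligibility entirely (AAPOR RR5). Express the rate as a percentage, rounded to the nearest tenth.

Never reached = 11 + 14 = 25
Screened out, ineligible = 18 + 28 = 46
Num: 177
Denom: 177 + 15 + 53 + 25 + 22 = 292
RR5 = 177 / 292 = 0.6062

60.6%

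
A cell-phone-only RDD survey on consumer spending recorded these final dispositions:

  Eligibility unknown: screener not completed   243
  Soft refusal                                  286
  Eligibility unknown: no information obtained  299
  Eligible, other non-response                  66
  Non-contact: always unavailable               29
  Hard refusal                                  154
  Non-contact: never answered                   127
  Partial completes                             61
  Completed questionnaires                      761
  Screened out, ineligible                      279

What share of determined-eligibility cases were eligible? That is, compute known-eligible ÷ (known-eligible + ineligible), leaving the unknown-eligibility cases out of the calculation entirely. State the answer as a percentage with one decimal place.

Declined to participate = 154 + 286 = 440
No answer / not reached = 127 + 29 = 156
Unknown if eligible = 243 + 299 = 542
Eligible (known) = 761 + 61 + 440 + 156 + 66 = 1484
e = 1484 / (1484 + 279) = 1484 / 1763 = 0.8417

84.2%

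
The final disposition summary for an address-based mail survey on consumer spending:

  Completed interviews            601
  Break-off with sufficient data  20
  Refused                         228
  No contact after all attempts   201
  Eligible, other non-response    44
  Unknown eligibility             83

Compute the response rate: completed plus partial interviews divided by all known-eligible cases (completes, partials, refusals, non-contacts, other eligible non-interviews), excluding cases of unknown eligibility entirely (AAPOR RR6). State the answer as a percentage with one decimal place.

56.8%

Numerator: 601 + 20 = 621
Denominator: 601 + 20 + 228 + 201 + 44 = 1094
RR6 = 621 / 1094 = 0.5676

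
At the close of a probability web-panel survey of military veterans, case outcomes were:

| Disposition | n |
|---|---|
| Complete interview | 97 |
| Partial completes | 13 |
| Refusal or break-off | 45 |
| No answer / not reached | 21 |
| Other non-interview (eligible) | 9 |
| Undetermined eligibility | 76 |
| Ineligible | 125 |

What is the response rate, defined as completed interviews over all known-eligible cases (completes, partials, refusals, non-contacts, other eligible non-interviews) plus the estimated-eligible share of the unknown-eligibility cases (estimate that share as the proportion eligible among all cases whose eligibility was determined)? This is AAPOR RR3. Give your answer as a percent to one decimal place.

42.1%

Top → 97
Eligible (known) → 97 + 13 + 45 + 21 + 9 = 185
e = 185 / (185 + 125) = 185 / 310 = 0.5968
e × U → 0.5968 × 76 = 45.36
Denom → 185 + 45.36 = 230.36
RR3 = 97 / 230.36 = 0.4211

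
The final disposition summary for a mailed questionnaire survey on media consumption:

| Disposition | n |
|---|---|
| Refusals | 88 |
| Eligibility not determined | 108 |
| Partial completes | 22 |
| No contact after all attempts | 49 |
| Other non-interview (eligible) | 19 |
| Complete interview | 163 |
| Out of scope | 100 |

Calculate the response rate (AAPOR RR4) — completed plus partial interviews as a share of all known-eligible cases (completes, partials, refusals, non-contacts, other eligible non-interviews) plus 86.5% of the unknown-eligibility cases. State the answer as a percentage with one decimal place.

Top: 163 + 22 = 185
Determined eligible: 163 + 22 + 88 + 49 + 19 = 341
Eligible share of unknowns: 0.8650 × 108 = 93.42
Denominator: 341 + 93.42 = 434.42
RR4 = 185 / 434.42 = 0.4259

42.6%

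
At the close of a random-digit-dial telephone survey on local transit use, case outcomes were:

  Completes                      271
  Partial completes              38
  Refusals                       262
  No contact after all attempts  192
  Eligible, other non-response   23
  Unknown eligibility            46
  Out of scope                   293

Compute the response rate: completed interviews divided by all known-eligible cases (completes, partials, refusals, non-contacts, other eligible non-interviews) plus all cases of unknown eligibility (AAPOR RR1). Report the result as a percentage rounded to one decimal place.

Numerator → 271
Denominator → 271 + 38 + 262 + 192 + 23 + 46 = 832
RR1 = 271 / 832 = 0.3257

32.6%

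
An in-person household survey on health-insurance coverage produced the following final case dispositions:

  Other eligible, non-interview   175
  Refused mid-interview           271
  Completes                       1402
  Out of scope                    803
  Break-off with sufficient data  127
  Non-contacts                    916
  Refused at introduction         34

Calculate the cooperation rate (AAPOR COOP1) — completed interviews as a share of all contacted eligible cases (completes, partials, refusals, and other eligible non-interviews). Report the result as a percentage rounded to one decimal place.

Declined to participate = 34 + 271 = 305
Top = 1402
Denominator = 1402 + 127 + 305 + 175 = 2009
COOP1 = 1402 / 2009 = 0.6979

69.8%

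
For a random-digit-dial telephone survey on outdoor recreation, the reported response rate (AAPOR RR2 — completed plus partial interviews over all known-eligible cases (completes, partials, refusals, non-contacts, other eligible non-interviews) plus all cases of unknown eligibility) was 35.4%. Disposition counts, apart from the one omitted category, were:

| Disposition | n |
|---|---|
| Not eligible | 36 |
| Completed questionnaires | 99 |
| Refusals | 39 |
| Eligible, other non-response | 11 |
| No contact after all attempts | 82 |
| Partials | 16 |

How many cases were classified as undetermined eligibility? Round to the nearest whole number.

Numerator → 99 + 16 = 115
RR2 = 115 / D = 0.354
D = 115 / 0.354 = 324.9
Remaining denominator categories sum to 247
undetermined eligibility = 324.9 − 247 ≈ 78

78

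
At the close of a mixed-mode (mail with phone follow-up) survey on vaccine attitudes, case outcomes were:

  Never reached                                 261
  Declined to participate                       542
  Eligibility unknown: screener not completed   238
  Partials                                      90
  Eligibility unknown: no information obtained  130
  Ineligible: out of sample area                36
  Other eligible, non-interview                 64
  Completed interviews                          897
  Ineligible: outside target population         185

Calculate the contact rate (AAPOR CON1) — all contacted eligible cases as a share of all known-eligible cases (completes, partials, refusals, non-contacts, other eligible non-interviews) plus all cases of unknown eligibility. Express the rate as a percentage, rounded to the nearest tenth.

Unknown eligibility = 238 + 130 = 368
Out of scope = 185 + 36 = 221
Top = 897 + 90 + 542 + 64 = 1593
Denominator = 897 + 90 + 542 + 261 + 64 + 368 = 2222
CON1 = 1593 / 2222 = 0.7169

71.7%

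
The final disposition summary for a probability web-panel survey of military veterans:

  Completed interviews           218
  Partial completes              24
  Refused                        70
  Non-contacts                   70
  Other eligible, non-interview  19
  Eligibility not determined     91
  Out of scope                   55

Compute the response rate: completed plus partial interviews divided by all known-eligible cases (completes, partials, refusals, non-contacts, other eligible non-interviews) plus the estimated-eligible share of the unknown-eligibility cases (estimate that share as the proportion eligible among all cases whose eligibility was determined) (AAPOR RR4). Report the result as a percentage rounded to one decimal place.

Top → 218 + 24 = 242
Eligible (known) → 218 + 24 + 70 + 70 + 19 = 401
e = 401 / (401 + 55) = 401 / 456 = 0.8794
Estimated eligible among unknowns → 0.8794 × 91 = 80.03
Denominator → 401 + 80.03 = 481.03
RR4 = 242 / 481.03 = 0.5031

50.3%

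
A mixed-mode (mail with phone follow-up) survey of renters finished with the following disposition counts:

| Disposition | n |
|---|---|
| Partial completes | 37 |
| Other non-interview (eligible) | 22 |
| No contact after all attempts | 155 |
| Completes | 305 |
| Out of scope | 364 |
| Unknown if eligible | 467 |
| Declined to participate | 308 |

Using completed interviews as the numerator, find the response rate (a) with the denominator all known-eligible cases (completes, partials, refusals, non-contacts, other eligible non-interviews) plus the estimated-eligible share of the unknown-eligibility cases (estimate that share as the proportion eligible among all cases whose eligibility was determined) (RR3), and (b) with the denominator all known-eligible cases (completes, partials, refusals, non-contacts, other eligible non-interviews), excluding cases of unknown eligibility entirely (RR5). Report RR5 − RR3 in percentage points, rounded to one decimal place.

10.4

Numerator → 305
Eligible (known) → 305 + 37 + 308 + 155 + 22 = 827
e = 827 / (827 + 364) = 827 / 1191 = 0.6944
Estimated eligible among unknowns → 0.6944 × 467 = 324.28
Denom → 827 + 324.28 = 1151.28
RR3 = 305 / 1151.28 = 0.2649
Denom → 305 + 37 + 308 + 155 + 22 = 827
RR5 = 305 / 827 = 0.3688
Difference = 36.88 − 26.49 = 10.39 percentage points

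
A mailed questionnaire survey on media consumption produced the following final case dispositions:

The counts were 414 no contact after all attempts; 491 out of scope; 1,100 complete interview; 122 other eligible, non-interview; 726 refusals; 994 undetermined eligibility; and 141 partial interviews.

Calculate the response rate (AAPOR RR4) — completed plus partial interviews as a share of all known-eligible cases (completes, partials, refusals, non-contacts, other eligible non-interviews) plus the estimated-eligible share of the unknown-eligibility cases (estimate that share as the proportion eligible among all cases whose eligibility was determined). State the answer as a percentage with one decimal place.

Numerator = 1100 + 141 = 1241
Eligible (known) = 1100 + 141 + 726 + 414 + 122 = 2503
e = 2503 / (2503 + 491) = 2503 / 2994 = 0.8360
Estimated eligible among unknowns = 0.8360 × 994 = 830.98
Denom = 2503 + 830.98 = 3333.98
RR4 = 1241 / 3333.98 = 0.3722

37.2%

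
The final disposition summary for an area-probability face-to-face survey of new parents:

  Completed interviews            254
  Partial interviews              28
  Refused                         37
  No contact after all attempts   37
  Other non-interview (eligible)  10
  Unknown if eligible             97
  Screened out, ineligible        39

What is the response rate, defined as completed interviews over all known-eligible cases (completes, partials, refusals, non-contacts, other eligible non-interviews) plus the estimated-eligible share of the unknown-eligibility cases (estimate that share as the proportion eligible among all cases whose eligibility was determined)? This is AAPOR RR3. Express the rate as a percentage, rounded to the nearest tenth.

56.0%

Numerator: 254
Known eligible: 254 + 28 + 37 + 37 + 10 = 366
e = 366 / (366 + 39) = 366 / 405 = 0.9037
e × U: 0.9037 × 97 = 87.66
Denom: 366 + 87.66 = 453.66
RR3 = 254 / 453.66 = 0.5599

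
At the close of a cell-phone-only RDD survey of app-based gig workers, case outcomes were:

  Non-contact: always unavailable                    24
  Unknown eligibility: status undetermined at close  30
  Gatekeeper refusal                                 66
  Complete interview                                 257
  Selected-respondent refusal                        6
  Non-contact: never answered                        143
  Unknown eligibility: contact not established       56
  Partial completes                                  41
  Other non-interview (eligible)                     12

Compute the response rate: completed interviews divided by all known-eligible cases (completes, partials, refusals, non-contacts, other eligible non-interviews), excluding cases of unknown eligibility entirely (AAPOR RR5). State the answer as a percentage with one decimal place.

Declined to participate = 66 + 6 = 72
Never reached = 143 + 24 = 167
Eligibility not determined = 56 + 30 = 86
Num → 257
Denom → 257 + 41 + 72 + 167 + 12 = 549
RR5 = 257 / 549 = 0.4681

46.8%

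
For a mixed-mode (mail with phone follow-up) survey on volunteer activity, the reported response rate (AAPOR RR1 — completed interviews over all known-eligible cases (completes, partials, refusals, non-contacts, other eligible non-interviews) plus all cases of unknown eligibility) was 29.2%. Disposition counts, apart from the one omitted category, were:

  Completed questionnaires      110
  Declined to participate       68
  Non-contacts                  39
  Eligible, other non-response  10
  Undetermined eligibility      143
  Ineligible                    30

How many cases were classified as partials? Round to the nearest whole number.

RR1 = 110 / D = 0.292
D = 110 / 0.292 = 376.7
Other denominator terms total 370
partials = 376.7 − 370 ≈ 7

7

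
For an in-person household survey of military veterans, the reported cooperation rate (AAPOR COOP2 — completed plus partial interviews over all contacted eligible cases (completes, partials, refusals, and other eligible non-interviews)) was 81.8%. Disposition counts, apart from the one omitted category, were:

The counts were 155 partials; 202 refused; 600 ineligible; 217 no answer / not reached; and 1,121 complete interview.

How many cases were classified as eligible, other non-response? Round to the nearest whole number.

82

Num = 1121 + 155 = 1276
COOP2 = 1276 / D = 0.818
D = 1276 / 0.818 = 1559.9
Other denominator terms total 1478
eligible, other non-response = 1559.9 − 1478 ≈ 82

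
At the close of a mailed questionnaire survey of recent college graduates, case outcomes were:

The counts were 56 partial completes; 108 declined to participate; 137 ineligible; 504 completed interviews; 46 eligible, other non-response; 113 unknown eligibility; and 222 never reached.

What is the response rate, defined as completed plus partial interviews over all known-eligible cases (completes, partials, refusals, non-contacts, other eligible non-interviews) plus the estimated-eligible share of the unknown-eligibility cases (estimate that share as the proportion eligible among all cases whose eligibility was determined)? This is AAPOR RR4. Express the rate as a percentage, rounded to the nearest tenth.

Num → 504 + 56 = 560
Determined eligible → 504 + 56 + 108 + 222 + 46 = 936
e = 936 / (936 + 137) = 936 / 1073 = 0.8723
Estimated eligible among unknowns → 0.8723 × 113 = 98.57
Denominator → 936 + 98.57 = 1034.57
RR4 = 560 / 1034.57 = 0.5413

54.1%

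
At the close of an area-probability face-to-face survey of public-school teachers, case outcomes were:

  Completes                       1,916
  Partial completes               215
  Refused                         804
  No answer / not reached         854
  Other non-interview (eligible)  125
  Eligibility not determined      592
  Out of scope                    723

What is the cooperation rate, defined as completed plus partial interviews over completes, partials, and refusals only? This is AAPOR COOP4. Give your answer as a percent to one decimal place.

Top = 1916 + 215 = 2131
Denominator = 1916 + 215 + 804 = 2935
COOP4 = 2131 / 2935 = 0.7261

72.6%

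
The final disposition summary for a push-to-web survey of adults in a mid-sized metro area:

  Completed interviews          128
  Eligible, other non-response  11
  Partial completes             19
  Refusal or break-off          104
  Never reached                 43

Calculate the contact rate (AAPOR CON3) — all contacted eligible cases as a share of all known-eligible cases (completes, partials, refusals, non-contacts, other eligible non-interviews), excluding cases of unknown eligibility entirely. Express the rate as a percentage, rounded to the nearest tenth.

Numerator: 128 + 19 + 104 + 11 = 262
Denom: 128 + 19 + 104 + 43 + 11 = 305
CON3 = 262 / 305 = 0.8590

85.9%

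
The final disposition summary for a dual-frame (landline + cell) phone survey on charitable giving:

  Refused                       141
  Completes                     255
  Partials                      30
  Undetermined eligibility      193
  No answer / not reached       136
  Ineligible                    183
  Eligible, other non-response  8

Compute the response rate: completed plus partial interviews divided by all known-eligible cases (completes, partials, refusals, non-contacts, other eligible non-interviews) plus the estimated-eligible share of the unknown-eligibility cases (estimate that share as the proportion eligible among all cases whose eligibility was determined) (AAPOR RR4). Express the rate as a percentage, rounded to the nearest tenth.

Num → 255 + 30 = 285
Eligible (known) → 255 + 30 + 141 + 136 + 8 = 570
e = 570 / (570 + 183) = 570 / 753 = 0.7570
Eligible share of unknowns → 0.7570 × 193 = 146.10
Denom → 570 + 146.10 = 716.10
RR4 = 285 / 716.10 = 0.3980

39.8%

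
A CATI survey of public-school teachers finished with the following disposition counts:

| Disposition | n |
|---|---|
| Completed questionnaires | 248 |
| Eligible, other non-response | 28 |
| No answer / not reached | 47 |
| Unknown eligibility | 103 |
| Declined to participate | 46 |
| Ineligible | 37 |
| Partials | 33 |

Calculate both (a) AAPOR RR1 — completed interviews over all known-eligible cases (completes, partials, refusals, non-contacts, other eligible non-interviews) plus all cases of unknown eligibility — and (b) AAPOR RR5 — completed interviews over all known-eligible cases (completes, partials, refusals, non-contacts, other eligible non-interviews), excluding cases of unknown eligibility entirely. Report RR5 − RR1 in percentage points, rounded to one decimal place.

12.6

Top = 248
Base = 248 + 33 + 46 + 47 + 28 + 103 = 505
RR1 = 248 / 505 = 0.4911
Base = 248 + 33 + 46 + 47 + 28 = 402
RR5 = 248 / 402 = 0.6169
Difference = 61.69 − 49.11 = 12.58 percentage points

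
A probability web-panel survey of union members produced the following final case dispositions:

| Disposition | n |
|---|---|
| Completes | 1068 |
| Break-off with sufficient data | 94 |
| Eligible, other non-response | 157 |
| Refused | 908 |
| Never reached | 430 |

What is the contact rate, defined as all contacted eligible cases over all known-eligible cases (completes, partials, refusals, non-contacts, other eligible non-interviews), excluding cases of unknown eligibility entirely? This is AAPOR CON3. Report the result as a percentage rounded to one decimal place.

Top = 1068 + 94 + 908 + 157 = 2227
Denom = 1068 + 94 + 908 + 430 + 157 = 2657
CON3 = 2227 / 2657 = 0.8382

83.8%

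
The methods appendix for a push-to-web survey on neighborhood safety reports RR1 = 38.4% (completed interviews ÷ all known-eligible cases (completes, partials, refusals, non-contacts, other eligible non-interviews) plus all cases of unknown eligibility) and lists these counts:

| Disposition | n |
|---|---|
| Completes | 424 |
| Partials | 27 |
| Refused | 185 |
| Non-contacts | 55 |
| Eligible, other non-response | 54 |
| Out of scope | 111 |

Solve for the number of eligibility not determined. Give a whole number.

359

RR1 = 424 / D = 0.384
D = 424 / 0.384 = 1104.2
Remaining denominator categories sum to 745
eligibility not determined = 1104.2 − 745 ≈ 359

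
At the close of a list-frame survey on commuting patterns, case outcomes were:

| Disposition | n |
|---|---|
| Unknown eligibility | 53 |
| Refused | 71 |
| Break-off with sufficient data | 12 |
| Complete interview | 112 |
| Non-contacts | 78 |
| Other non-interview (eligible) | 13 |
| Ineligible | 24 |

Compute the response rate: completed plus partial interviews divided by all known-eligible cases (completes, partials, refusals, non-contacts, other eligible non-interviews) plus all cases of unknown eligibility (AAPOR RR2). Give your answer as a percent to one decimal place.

36.6%

Num = 112 + 12 = 124
Base = 112 + 12 + 71 + 78 + 13 + 53 = 339
RR2 = 124 / 339 = 0.3658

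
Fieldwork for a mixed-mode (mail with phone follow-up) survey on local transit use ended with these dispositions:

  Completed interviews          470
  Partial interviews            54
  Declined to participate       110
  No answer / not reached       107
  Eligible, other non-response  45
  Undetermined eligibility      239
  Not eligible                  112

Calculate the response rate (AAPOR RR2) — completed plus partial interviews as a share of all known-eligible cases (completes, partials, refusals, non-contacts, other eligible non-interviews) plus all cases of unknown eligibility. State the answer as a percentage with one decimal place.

51.1%

Top = 470 + 54 = 524
Base = 470 + 54 + 110 + 107 + 45 + 239 = 1025
RR2 = 524 / 1025 = 0.5112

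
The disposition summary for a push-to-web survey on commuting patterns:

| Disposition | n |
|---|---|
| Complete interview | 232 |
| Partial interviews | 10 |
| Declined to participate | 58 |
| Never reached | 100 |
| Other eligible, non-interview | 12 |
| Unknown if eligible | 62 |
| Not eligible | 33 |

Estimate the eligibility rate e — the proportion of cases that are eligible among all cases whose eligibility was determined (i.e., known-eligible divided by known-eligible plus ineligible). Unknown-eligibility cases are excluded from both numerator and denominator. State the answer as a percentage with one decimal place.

Determined eligible → 232 + 10 + 58 + 100 + 12 = 412
e = 412 / (412 + 33) = 412 / 445 = 0.9258

92.6%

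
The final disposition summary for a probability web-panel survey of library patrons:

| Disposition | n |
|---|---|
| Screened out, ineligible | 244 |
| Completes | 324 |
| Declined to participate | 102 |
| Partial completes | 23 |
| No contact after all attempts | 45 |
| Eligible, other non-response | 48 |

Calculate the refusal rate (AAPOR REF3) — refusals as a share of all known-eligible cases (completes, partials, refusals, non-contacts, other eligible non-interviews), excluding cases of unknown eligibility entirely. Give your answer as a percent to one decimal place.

18.8%

Top → 102
Denom → 324 + 23 + 102 + 45 + 48 = 542
REF3 = 102 / 542 = 0.1882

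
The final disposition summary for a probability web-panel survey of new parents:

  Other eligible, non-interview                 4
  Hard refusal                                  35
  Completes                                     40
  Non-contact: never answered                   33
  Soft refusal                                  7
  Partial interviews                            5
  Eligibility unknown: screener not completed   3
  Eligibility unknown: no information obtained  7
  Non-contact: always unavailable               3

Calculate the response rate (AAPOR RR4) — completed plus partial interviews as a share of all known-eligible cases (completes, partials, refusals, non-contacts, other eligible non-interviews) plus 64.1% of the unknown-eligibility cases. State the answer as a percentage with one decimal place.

Refusal or break-off = 35 + 7 = 42
Never reached = 33 + 3 = 36
Unknown if eligible = 3 + 7 = 10
Top = 40 + 5 = 45
Determined eligible = 40 + 5 + 42 + 36 + 4 = 127
e × U = 0.6410 × 10 = 6.41
Denom = 127 + 6.41 = 133.41
RR4 = 45 / 133.41 = 0.3373

33.7%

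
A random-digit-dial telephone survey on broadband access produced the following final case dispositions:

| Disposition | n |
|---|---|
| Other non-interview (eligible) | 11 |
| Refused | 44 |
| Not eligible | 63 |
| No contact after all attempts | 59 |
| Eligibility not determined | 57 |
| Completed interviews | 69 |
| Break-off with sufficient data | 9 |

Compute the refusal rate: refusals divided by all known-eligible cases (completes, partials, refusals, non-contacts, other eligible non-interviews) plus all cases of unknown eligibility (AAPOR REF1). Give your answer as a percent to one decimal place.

Numerator → 44
Denom → 69 + 9 + 44 + 59 + 11 + 57 = 249
REF1 = 44 / 249 = 0.1767

17.7%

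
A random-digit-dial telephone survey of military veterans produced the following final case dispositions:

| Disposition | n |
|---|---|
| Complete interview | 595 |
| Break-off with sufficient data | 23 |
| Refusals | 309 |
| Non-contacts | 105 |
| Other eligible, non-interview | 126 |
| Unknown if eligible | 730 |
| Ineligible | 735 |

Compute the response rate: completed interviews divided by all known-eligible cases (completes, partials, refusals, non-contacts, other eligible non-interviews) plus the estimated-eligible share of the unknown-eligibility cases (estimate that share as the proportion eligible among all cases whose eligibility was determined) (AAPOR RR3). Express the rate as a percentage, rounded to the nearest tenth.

Num = 595
Determined eligible = 595 + 23 + 309 + 105 + 126 = 1158
e = 1158 / (1158 + 735) = 1158 / 1893 = 0.6117
e × U = 0.6117 × 730 = 446.54
Denom = 1158 + 446.54 = 1604.54
RR3 = 595 / 1604.54 = 0.3708

37.1%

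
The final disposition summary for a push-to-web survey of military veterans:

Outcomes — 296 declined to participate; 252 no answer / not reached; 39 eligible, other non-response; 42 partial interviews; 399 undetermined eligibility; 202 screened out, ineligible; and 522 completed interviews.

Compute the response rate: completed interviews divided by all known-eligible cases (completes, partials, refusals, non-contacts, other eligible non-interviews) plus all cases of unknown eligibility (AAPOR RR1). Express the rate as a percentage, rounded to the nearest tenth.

Numerator → 522
Denom → 522 + 42 + 296 + 252 + 39 + 399 = 1550
RR1 = 522 / 1550 = 0.3368

33.7%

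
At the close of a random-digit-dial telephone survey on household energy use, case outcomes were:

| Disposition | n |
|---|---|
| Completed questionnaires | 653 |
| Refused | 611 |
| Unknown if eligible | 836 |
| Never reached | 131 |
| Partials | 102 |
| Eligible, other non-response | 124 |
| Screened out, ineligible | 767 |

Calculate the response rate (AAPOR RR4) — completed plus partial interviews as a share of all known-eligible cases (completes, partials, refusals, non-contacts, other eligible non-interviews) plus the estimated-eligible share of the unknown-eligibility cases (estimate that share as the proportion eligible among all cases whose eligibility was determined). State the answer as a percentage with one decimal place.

34.5%

Num → 653 + 102 = 755
Eligible (known) → 653 + 102 + 611 + 131 + 124 = 1621
e = 1621 / (1621 + 767) = 1621 / 2388 = 0.6788
Eligible share of unknowns → 0.6788 × 836 = 567.48
Denominator → 1621 + 567.48 = 2188.48
RR4 = 755 / 2188.48 = 0.3450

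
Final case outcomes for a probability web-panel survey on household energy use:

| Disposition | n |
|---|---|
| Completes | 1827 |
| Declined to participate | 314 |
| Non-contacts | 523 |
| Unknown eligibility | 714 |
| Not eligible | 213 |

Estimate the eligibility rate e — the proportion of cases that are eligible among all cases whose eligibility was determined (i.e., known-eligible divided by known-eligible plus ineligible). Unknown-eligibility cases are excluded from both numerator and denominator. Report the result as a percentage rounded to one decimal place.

Eligible (known): 1827 + 314 + 523 = 2664
e = 2664 / (2664 + 213) = 2664 / 2877 = 0.9260

92.6%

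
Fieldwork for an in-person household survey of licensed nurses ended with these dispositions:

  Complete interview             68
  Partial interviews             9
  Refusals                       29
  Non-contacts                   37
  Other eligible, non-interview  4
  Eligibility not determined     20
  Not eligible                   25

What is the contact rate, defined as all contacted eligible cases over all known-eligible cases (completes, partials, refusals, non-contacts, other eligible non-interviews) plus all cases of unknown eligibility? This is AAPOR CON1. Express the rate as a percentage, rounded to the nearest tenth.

65.9%

Numerator: 68 + 9 + 29 + 4 = 110
Base: 68 + 9 + 29 + 37 + 4 + 20 = 167
CON1 = 110 / 167 = 0.6587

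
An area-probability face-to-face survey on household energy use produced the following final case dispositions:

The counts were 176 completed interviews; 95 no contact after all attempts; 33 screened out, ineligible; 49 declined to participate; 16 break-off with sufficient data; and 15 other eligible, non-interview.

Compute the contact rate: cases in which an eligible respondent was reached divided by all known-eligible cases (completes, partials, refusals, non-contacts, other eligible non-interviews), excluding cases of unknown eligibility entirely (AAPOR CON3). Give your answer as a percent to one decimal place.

72.9%

Numerator = 176 + 16 + 49 + 15 = 256
Denom = 176 + 16 + 49 + 95 + 15 = 351
CON3 = 256 / 351 = 0.7293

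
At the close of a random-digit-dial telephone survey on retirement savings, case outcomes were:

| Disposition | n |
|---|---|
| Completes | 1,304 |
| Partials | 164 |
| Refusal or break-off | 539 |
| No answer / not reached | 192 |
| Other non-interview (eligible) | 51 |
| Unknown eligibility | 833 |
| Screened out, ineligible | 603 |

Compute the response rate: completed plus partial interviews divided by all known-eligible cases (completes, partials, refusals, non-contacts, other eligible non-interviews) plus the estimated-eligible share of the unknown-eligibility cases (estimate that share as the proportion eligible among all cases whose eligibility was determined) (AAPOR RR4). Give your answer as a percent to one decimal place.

Num = 1304 + 164 = 1468
Known eligible = 1304 + 164 + 539 + 192 + 51 = 2250
e = 2250 / (2250 + 603) = 2250 / 2853 = 0.7886
Eligible share of unknowns = 0.7886 × 833 = 656.90
Denom = 2250 + 656.90 = 2906.90
RR4 = 1468 / 2906.90 = 0.5050

50.5%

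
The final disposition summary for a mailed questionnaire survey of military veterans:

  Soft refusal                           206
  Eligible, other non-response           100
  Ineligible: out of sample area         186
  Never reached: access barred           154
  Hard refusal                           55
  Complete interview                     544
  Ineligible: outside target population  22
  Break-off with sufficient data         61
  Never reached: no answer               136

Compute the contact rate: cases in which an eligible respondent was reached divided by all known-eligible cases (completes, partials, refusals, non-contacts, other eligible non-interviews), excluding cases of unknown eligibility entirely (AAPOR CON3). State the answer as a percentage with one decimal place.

Refusals = 55 + 206 = 261
No answer / not reached = 136 + 154 = 290
Ineligible = 22 + 186 = 208
Top = 544 + 61 + 261 + 100 = 966
Denom = 544 + 61 + 261 + 290 + 100 = 1256
CON3 = 966 / 1256 = 0.7691

76.9%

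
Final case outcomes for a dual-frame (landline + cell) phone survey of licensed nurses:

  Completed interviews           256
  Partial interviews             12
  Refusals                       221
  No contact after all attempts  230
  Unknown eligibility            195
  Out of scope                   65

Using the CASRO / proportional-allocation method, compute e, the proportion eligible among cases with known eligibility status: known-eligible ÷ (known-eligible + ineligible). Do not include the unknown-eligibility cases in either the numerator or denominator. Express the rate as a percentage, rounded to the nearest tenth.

91.7%

Eligible (known): 256 + 12 + 221 + 230 = 719
e = 719 / (719 + 65) = 719 / 784 = 0.9171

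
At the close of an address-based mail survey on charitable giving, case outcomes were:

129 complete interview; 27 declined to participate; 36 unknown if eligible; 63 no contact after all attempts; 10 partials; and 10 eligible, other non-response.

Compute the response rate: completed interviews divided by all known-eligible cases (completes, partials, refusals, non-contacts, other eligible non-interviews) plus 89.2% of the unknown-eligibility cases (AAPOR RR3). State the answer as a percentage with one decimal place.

47.6%

Numerator = 129
Eligible (known) = 129 + 10 + 27 + 63 + 10 = 239
e × U = 0.8920 × 36 = 32.11
Base = 239 + 32.11 = 271.11
RR3 = 129 / 271.11 = 0.4758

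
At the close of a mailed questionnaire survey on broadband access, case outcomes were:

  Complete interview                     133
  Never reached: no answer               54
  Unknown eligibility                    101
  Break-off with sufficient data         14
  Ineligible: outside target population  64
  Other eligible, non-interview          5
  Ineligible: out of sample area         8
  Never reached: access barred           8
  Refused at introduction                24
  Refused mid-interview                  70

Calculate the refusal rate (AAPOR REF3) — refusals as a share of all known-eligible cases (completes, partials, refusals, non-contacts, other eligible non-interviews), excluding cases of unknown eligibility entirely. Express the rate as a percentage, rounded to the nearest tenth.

30.5%

Refusals = 24 + 70 = 94
No contact after all attempts = 54 + 8 = 62
Ineligible = 64 + 8 = 72
Num → 94
Denom → 133 + 14 + 94 + 62 + 5 = 308
REF3 = 94 / 308 = 0.3052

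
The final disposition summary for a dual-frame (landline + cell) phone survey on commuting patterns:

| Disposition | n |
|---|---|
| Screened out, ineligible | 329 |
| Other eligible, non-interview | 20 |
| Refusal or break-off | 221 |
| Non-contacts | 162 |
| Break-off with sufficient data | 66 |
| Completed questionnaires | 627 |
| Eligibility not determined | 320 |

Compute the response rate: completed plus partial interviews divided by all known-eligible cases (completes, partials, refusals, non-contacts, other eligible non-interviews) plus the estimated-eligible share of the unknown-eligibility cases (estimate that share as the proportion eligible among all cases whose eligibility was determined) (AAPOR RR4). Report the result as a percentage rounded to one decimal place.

51.6%

Num: 627 + 66 = 693
Known eligible: 627 + 66 + 221 + 162 + 20 = 1096
e = 1096 / (1096 + 329) = 1096 / 1425 = 0.7691
e × U: 0.7691 × 320 = 246.11
Denom: 1096 + 246.11 = 1342.11
RR4 = 693 / 1342.11 = 0.5164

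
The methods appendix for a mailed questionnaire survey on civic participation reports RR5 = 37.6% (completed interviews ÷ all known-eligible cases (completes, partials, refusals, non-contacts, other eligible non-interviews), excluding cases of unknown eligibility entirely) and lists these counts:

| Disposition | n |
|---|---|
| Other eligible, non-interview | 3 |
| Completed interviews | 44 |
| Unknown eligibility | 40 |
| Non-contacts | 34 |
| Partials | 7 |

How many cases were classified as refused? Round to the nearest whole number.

RR5 = 44 / D = 0.376
D = 44 / 0.376 = 117.0
Rest of base = 88
refused = 117.0 − 88 ≈ 29

29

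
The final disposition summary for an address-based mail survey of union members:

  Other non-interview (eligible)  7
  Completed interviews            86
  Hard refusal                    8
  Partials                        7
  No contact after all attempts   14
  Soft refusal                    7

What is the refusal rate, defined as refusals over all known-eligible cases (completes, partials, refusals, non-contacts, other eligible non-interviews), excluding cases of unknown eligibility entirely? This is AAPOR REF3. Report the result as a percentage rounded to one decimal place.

11.6%

Refusals = 8 + 7 = 15
Num → 15
Denom → 86 + 7 + 15 + 14 + 7 = 129
REF3 = 15 / 129 = 0.1163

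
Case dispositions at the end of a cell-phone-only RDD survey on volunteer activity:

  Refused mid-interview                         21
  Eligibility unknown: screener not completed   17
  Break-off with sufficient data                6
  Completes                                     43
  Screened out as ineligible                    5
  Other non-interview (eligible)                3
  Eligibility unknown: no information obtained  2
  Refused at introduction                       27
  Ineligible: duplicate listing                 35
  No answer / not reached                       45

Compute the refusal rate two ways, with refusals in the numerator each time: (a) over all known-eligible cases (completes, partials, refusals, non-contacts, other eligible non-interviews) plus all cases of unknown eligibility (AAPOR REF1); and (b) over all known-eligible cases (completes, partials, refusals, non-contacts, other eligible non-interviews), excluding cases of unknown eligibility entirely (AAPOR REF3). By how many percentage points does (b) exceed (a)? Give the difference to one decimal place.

3.8

Refusal or break-off = 27 + 21 = 48
Eligibility not determined = 17 + 2 = 19
Screened out, ineligible = 5 + 35 = 40
Num: 48
Base: 43 + 6 + 48 + 45 + 3 + 19 = 164
REF1 = 48 / 164 = 0.2927
Base: 43 + 6 + 48 + 45 + 3 = 145
REF3 = 48 / 145 = 0.3310
Difference = 33.10 − 29.27 = 3.83 percentage points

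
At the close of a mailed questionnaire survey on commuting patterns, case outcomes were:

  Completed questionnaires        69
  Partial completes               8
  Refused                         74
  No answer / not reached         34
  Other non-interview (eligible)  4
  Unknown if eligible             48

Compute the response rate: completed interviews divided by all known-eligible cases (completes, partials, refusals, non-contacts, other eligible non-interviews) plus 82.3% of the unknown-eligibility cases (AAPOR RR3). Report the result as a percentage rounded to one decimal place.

Top = 69
Determined eligible = 69 + 8 + 74 + 34 + 4 = 189
Estimated eligible among unknowns = 0.8230 × 48 = 39.50
Denominator = 189 + 39.50 = 228.50
RR3 = 69 / 228.50 = 0.3020

30.2%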